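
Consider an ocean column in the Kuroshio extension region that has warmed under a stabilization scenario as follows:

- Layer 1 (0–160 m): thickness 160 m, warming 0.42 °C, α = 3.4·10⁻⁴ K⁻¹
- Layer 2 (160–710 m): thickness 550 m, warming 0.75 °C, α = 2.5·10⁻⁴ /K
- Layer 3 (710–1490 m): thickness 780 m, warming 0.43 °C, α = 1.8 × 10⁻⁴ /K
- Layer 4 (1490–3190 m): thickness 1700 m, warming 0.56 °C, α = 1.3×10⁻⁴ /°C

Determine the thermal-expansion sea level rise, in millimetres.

Δh ≈ 310 mm

0–160 m: 0.42 × 160 × 3.4×10⁻⁴ = 0.022848 m
160–710 m: 0.75 × 550 × 2.5×10⁻⁴ = 0.103125 m
710–1490 m: 0.43 × 1.8×10⁻⁴ × 780 = 0.060372 m
1.3×10⁻⁴ × 1700 × 0.56 = 0.12376 m
Δh = 0.022848 + 0.103125 + 0.060372 + 0.12376 = 0.310105 m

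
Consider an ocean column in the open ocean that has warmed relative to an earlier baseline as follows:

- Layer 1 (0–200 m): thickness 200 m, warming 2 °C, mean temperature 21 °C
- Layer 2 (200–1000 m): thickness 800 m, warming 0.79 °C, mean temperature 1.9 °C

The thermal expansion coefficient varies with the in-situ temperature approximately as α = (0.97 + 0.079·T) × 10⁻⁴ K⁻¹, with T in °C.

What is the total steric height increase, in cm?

17.6 cm of thermosteric rise

Layer 1: α = (0.97 + 0.079×21)×10⁻⁴ = 2.629×10⁻⁴ K⁻¹
Layer 2: α = (0.97 + 0.079×1.9)×10⁻⁴ = 1.1201×10⁻⁴ K⁻¹
0–200 m: 2 × 2.629×10⁻⁴ × 200 = 0.10516 m
0.79 × 1.1201×10⁻⁴ × 800 = 0.07079032 m
Δh = 0.10516 + 0.07079032 = 0.17595032 m ≈ 17.6 cm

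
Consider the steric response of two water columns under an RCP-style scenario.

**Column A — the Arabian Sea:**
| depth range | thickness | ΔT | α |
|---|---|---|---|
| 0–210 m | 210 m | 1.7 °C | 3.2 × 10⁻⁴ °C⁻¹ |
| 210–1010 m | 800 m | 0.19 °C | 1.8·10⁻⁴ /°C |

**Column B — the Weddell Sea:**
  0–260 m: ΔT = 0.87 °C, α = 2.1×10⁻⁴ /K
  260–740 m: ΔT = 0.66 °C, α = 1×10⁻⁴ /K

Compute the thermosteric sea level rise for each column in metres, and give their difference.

A 0–210 m: 210 × 3.2×10⁻⁴ × 1.7 = 0.11424 m
A Layer 2: 800 × 1.8×10⁻⁴ × 0.19 = 0.02736 m
A total: 0.14160 m
B 2.1×10⁻⁴ × 260 × 0.87 = 0.047502 m
B 1×10⁻⁴ × 480 × 0.66 = 0.03168 m
B total: 0.079182 m
Difference: 0.14160 − 0.079182 = 0.062418 m

Δh_A ≈ 0.142 m, Δh_B ≈ 0.0792 m; difference ≈ 0.0624 m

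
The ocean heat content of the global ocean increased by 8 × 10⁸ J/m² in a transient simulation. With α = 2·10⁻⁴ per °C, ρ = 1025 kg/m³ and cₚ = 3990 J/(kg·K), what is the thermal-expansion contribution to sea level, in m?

Δh = αQ/(ρcₚ) = 2×10⁻⁴ × 8×10⁸ / (1025 × 3990) ≈ 0.039122 m

Δh = 0.039 m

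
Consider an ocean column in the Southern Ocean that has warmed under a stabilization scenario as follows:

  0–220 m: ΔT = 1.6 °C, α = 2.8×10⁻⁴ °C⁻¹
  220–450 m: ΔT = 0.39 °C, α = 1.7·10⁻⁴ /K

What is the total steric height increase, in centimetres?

0–220 m: 1.6 × 220 × 2.8×10⁻⁴ = 0.09856 m
220–450 m: 1.7×10⁻⁴ × 230 × 0.39 = 0.015249 m
Δh = 0.09856 + 0.015249 = 0.113809 m

11.4 cm of thermosteric rise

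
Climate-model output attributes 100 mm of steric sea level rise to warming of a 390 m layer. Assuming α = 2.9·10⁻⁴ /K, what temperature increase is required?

0.88 °C

ΔT = Δh/(αH) = 0.1 / (2.9×10⁻⁴ × 390) ≈ 0.8842 °C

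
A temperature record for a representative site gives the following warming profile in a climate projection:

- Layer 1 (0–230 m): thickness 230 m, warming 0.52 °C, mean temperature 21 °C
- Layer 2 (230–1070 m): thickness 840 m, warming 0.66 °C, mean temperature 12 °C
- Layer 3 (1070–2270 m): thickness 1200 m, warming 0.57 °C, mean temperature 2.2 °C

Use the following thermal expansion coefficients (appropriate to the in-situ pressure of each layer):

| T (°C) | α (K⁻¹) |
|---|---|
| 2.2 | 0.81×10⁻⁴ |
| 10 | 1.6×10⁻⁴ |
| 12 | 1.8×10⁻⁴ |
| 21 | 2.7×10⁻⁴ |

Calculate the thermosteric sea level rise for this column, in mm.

187 mm of thermosteric rise

Layer 1 at 21 °C → α = 2.7×10⁻⁴ K⁻¹
Layer 2 at 12 °C → α = 1.8×10⁻⁴ K⁻¹
Layer 3 at 2.2 °C → α = 0.81×10⁻⁴ K⁻¹
0–230 m: 230 × 2.7×10⁻⁴ × 0.52 = 0.032292 m
Layer 2: 0.66 × 1.8×10⁻⁴ × 840 = 0.099792 m
0.81×10⁻⁴ × 0.57 × 1200 = 0.055404 m
Δh = 0.032292 + 0.099792 + 0.055404 = 0.187488 m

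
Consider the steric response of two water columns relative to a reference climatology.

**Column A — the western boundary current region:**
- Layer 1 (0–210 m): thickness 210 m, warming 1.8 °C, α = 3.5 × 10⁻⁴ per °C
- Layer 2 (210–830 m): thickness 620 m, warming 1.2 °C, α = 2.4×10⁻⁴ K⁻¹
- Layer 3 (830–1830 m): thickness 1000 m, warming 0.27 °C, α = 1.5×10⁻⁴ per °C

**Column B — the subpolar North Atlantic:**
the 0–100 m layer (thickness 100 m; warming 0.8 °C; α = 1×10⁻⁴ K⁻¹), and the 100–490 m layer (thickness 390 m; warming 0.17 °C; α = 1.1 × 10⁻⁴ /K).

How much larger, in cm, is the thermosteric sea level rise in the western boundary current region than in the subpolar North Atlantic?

A 210 × 1.8 × 3.5×10⁻⁴ = 0.13230 m
A Layer 2: 2.4×10⁻⁴ × 1.2 × 620 = 0.17856 m
A 1000 × 0.27 × 1.5×10⁻⁴ = 0.04050 m
A total: 0.35136 m
B 100 × 0.8 × 1×10⁻⁴ = 0.00800 m
B 0.17 × 390 × 1.1×10⁻⁴ = 0.007293 m
B total: 0.015293 m
Difference: 0.35136 − 0.015293 = 0.336067 m

34 cm larger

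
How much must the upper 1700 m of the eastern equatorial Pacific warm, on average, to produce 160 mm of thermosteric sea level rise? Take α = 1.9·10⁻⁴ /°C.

ΔT = Δh/(αH) = 0.16 / (1.9×10⁻⁴ × 1700) ≈ 0.4954 °C

about 0.495 °C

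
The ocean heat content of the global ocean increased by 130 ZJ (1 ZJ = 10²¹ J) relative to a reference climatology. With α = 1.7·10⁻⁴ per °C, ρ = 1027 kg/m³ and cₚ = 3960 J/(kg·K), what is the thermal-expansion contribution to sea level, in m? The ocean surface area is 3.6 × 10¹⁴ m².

0.0151 m of thermosteric rise

Per unit area: Q = 130×10²¹ / (3.6×10¹⁴) ≈ 3.611×10⁸ J/m²
Δh = αQ/(ρcₚ) = 1.7×10⁻⁴ × 3.611×10⁸ / (1027 × 3960) ≈ 0.015094 m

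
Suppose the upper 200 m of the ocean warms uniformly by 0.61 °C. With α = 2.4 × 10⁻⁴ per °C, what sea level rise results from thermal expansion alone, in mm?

Δh = 29.3 mm

Δh = αΔT·H = 2.4×10⁻⁴ × 0.61 × 200 = 0.02928 m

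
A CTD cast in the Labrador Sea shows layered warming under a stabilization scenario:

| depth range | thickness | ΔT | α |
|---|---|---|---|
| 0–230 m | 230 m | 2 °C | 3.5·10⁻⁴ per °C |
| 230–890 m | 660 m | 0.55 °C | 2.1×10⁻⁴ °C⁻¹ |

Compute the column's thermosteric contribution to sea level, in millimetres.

237 mm of thermosteric rise

230 × 3.5×10⁻⁴ × 2 = 0.16100 m
2.1×10⁻⁴ × 660 × 0.55 = 0.07623 m
Δh = 0.16100 + 0.07623 = 0.23723 m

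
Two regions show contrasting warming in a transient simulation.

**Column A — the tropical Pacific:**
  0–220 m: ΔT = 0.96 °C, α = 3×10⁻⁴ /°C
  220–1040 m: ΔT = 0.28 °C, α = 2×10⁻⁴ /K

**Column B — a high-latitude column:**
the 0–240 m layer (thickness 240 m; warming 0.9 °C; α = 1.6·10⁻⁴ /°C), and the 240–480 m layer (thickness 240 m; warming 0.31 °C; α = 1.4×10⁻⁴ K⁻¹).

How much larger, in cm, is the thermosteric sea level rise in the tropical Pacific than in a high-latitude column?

A Layer 1: 220 × 0.96 × 3×10⁻⁴ = 0.06336 m
A Layer 2: 0.28 × 820 × 2×10⁻⁴ = 0.04592 m
A total: 0.10928 m
B 1.6×10⁻⁴ × 0.9 × 240 = 0.03456 m
B Layer 2: 1.4×10⁻⁴ × 240 × 0.31 = 0.010416 m
B total: 0.044976 m
Difference: 0.10928 − 0.044976 = 0.064304 m

Δh_A − Δh_B ≈ 6.43 cm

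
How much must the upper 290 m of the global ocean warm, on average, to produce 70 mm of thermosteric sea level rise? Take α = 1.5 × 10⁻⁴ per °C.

ΔT = Δh/(αH) = 0.07 / (1.5×10⁻⁴ × 290) ≈ 1.609 K

1.61 K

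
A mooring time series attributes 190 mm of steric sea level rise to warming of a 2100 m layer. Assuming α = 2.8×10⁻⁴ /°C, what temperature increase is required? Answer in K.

ΔT = Δh/(αH) = 0.19 / (2.8×10⁻⁴ × 2100) ≈ 0.3231 K

ΔT ≈ 0.323 K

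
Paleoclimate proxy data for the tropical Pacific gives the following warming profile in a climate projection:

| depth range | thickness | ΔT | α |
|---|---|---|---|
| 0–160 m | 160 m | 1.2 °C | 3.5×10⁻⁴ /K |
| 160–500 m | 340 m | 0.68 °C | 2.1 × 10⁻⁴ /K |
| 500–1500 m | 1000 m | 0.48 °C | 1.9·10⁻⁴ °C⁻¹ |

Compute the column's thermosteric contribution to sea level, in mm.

0–160 m: 160 × 1.2 × 3.5×10⁻⁴ = 0.06720 m
Layer 2: 2.1×10⁻⁴ × 340 × 0.68 = 0.048552 m
Layer 3: 1.9×10⁻⁴ × 1000 × 0.48 = 0.09120 m
Δh = 0.06720 + 0.048552 + 0.09120 = 0.206952 m

Δh = 207 mm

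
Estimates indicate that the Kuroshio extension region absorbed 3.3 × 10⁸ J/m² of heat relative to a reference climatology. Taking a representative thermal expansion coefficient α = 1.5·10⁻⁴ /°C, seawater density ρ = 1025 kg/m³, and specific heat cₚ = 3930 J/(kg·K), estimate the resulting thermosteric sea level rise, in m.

Δh = αQ/(ρcₚ) = 1.5×10⁻⁴ × 3.3×10⁸ / (1025 × 3930) ≈ 0.012288 m

about 0.0123 m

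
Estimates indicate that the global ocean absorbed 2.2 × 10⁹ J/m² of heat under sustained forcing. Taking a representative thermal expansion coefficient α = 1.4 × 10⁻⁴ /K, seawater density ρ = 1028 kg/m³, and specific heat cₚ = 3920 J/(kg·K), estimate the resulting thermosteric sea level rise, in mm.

Δh = αQ/(ρcₚ) = 1.4×10⁻⁴ × 2.2×10⁹ / (1028 × 3920) ≈ 0.076431 m

Δh ≈ 76 mm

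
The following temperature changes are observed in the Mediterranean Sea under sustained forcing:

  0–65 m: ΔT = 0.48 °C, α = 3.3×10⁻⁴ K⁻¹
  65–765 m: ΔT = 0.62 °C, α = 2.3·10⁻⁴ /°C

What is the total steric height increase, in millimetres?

110 mm of thermosteric rise

0–65 m: 65 × 3.3×10⁻⁴ × 0.48 = 0.010296 m
65–765 m: 700 × 2.3×10⁻⁴ × 0.62 = 0.09982 m
Δh = 0.010296 + 0.09982 = 0.110116 m ≈ 110 mm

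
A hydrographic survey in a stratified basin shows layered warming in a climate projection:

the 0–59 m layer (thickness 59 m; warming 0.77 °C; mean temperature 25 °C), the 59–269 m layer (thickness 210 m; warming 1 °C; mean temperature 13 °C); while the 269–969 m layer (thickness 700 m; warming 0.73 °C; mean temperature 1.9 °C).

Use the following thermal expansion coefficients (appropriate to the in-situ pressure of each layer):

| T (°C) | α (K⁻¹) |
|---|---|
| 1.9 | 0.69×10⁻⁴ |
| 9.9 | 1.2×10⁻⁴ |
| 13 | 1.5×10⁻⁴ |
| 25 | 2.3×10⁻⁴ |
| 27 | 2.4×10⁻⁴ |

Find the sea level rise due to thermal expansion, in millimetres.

Layer 1 at 25 °C → α = 2.3×10⁻⁴ K⁻¹
Layer 2 at 13 °C → α = 1.5×10⁻⁴ K⁻¹
Layer 3 at 1.9 °C → α = 0.69×10⁻⁴ K⁻¹
Layer 1: 2.3×10⁻⁴ × 59 × 0.77 = 0.0104489 m
Layer 2: 1.5×10⁻⁴ × 210 × 1 = 0.03150 m
0.73 × 0.69×10⁻⁴ × 700 = 0.035259 m
Δh = 0.0104489 + 0.03150 + 0.035259 = 0.0772079 m

about 77 mm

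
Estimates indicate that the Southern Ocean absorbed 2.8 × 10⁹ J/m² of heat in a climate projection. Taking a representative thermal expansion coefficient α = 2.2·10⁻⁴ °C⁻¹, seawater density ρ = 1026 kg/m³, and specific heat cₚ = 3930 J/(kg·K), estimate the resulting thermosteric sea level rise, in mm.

Δh = αQ/(ρcₚ) = 2.2×10⁻⁴ × 2.8×10⁹ / (1026 × 3930) ≈ 0.15277 m

153 mm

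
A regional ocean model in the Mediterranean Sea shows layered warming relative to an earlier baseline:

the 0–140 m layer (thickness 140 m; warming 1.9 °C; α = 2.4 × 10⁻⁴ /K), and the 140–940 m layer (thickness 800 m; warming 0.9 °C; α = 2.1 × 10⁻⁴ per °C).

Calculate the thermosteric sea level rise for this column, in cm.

Layer 1: 2.4×10⁻⁴ × 1.9 × 140 = 0.06384 m
800 × 0.9 × 2.1×10⁻⁴ = 0.15120 m
Δh = 0.06384 + 0.15120 = 0.21504 m

21.5 cm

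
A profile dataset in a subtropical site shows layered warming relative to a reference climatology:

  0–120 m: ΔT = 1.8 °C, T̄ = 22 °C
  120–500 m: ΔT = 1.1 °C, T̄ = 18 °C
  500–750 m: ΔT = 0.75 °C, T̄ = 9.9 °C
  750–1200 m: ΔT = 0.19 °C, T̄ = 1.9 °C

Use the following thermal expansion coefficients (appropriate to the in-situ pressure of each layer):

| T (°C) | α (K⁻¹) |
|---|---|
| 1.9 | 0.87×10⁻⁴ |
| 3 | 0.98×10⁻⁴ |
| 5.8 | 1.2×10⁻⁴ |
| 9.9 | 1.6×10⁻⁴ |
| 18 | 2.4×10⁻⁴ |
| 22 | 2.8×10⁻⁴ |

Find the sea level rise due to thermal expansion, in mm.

Layer 1 at 22 °C → α = 2.8×10⁻⁴ K⁻¹
Layer 2 at 18 °C → α = 2.4×10⁻⁴ K⁻¹
Layer 3 at 9.9 °C → α = 1.6×10⁻⁴ K⁻¹
Layer 4 at 1.9 °C → α = 0.87×10⁻⁴ K⁻¹
Layer 1: 120 × 2.8×10⁻⁴ × 1.8 = 0.06048 m
120–500 m: 380 × 2.4×10⁻⁴ × 1.1 = 0.10032 m
500–750 m: 250 × 1.6×10⁻⁴ × 0.75 = 0.03000 m
750–1200 m: 450 × 0.87×10⁻⁴ × 0.19 = 0.0074385 m
Δh = 0.06048 + 0.10032 + 0.03000 + 0.0074385 = 0.1982385 m

Δh ≈ 200 mm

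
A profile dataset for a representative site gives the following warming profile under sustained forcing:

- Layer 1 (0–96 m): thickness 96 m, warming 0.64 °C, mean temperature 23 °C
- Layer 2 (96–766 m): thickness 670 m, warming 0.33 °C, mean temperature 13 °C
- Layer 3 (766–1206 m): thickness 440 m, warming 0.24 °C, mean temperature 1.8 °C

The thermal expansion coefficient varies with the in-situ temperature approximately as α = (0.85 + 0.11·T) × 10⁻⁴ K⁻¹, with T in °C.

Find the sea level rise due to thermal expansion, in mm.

Δh = 82 mm

Layer 1: α = (0.85 + 0.11×23)×10⁻⁴ = 3.38×10⁻⁴ K⁻¹
Layer 2: α = (0.85 + 0.11×13)×10⁻⁴ = 2.28×10⁻⁴ K⁻¹
Layer 3: α = (0.85 + 0.11×1.8)×10⁻⁴ = 1.048×10⁻⁴ K⁻¹
0–96 m: 96 × 3.38×10⁻⁴ × 0.64 = 0.02076672 m
Layer 2: 2.28×10⁻⁴ × 0.33 × 670 = 0.0504108 m
766–1206 m: 0.24 × 440 × 1.048×10⁻⁴ = 0.01106688 m
Δh = 0.02076672 + 0.0504108 + 0.01106688 = 0.0822444 m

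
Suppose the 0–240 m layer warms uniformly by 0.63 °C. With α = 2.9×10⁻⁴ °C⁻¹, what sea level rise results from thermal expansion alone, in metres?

Δh = αΔT·H = 2.9×10⁻⁴ × 0.63 × 240 = 0.043848 m

0.044 m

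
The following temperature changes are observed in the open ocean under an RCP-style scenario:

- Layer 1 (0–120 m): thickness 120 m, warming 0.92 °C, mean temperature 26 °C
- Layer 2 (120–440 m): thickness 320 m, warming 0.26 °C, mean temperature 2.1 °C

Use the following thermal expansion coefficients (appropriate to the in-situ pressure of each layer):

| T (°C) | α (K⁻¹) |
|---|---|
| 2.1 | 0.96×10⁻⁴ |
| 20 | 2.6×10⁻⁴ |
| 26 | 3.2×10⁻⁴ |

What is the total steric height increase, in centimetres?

Layer 1 at 26 °C → α = 3.2×10⁻⁴ K⁻¹
Layer 2 at 2.1 °C → α = 0.96×10⁻⁴ K⁻¹
Layer 1: 3.2×10⁻⁴ × 120 × 0.92 = 0.035328 m
Layer 2: 0.26 × 320 × 0.96×10⁻⁴ = 0.0079872 m
Δh = 0.035328 + 0.0079872 = 0.0433152 m ≈ 4.3 cm

about 4.3 cm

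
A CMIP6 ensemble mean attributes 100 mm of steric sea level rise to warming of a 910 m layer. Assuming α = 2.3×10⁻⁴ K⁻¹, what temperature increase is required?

0.478 K

ΔT = Δh/(αH) = 0.1 / (2.3×10⁻⁴ × 910) ≈ 0.4778 K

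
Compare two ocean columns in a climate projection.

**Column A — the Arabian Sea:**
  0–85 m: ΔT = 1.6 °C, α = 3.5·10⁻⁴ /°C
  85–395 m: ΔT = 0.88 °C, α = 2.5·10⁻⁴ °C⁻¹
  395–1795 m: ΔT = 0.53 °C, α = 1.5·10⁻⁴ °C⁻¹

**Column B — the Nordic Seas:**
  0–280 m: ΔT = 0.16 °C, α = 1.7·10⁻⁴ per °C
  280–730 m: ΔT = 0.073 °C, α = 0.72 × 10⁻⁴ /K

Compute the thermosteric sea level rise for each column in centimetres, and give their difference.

A 0–85 m: 1.6 × 85 × 3.5×10⁻⁴ = 0.04760 m
A Layer 2: 2.5×10⁻⁴ × 310 × 0.88 = 0.06820 m
A Layer 3: 1.5×10⁻⁴ × 1400 × 0.53 = 0.11130 m
A total: 0.22710 m
B 280 × 0.16 × 1.7×10⁻⁴ = 0.007616 m
B Layer 2: 0.72×10⁻⁴ × 450 × 0.073 = 0.0023652 m
B total: 0.0099812 m
Difference: 0.22710 − 0.0099812 = 0.2171188 m

A: 23 cm; B: 1.0 cm; difference 22 cm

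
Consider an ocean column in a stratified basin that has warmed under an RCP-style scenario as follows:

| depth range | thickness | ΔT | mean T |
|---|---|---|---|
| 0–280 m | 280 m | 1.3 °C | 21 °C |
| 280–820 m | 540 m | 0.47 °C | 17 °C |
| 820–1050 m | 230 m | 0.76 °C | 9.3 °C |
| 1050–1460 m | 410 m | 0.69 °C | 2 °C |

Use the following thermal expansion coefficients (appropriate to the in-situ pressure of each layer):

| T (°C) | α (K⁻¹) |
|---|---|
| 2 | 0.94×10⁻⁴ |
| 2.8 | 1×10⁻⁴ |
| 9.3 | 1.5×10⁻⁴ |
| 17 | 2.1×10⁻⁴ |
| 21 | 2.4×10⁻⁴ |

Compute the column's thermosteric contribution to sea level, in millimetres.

Δh ≈ 193 mm

Layer 1 at 21 °C → α = 2.4×10⁻⁴ K⁻¹
Layer 2 at 17 °C → α = 2.1×10⁻⁴ K⁻¹
Layer 3 at 9.3 °C → α = 1.5×10⁻⁴ K⁻¹
Layer 4 at 2 °C → α = 0.94×10⁻⁴ K⁻¹
Layer 1: 280 × 1.3 × 2.4×10⁻⁴ = 0.08736 m
280–820 m: 540 × 2.1×10⁻⁴ × 0.47 = 0.053298 m
1.5×10⁻⁴ × 0.76 × 230 = 0.02622 m
0.94×10⁻⁴ × 410 × 0.69 = 0.0265926 m
Δh = 0.08736 + 0.053298 + 0.02622 + 0.0265926 = 0.1934706 m ≈ 193 mm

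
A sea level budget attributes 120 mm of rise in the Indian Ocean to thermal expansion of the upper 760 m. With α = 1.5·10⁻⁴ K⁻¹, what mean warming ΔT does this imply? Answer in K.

ΔT ≈ 1.05 K

ΔT = Δh/(αH) = 0.12 / (1.5×10⁻⁴ × 760) ≈ 1.053 K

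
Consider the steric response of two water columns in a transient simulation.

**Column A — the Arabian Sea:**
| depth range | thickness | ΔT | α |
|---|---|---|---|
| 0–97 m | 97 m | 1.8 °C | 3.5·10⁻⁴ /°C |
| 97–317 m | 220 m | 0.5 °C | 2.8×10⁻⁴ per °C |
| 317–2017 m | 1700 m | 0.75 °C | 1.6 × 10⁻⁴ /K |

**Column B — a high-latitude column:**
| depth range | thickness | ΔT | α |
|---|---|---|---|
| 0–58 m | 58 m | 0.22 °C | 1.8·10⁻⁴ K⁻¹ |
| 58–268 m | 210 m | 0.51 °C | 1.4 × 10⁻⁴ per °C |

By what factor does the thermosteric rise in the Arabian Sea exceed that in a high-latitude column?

A 97 × 1.8 × 3.5×10⁻⁴ = 0.06111 m
A Layer 2: 0.5 × 220 × 2.8×10⁻⁴ = 0.03080 m
A 317–2017 m: 0.75 × 1700 × 1.6×10⁻⁴ = 0.20400 m
A total: 0.29591 m
B Layer 1: 1.8×10⁻⁴ × 0.22 × 58 = 0.0022968 m
B Layer 2: 0.51 × 210 × 1.4×10⁻⁴ = 0.014994 m
B total: 0.0172908 m
Ratio: 0.29591 / 0.0172908 ≈ 17.11

a factor of 17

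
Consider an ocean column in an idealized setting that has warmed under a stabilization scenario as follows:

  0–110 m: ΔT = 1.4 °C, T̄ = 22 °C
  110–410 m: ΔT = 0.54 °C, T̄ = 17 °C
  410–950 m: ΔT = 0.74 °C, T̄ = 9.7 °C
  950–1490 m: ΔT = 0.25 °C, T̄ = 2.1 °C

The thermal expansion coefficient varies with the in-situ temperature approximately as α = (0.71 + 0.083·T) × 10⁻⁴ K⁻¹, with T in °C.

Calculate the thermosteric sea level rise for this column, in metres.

Δh = 0.15 m

Layer 1: α = (0.71 + 0.083×22)×10⁻⁴ = 2.536×10⁻⁴ K⁻¹
Layer 2: α = (0.71 + 0.083×17)×10⁻⁴ = 2.121×10⁻⁴ K⁻¹
Layer 3: α = (0.71 + 0.083×9.7)×10⁻⁴ = 1.5151×10⁻⁴ K⁻¹
Layer 4: α = (0.71 + 0.083×2.1)×10⁻⁴ = 0.8843×10⁻⁴ K⁻¹
Layer 1: 1.4 × 110 × 2.536×10⁻⁴ = 0.0390544 m
2.121×10⁻⁴ × 0.54 × 300 = 0.0343602 m
1.5151×10⁻⁴ × 0.74 × 540 = 0.060543396 m
950–1490 m: 0.25 × 0.8843×10⁻⁴ × 540 = 0.01193805 m
Δh = 0.0390544 + 0.0343602 + 0.060543396 + 0.01193805 = 0.145896046 m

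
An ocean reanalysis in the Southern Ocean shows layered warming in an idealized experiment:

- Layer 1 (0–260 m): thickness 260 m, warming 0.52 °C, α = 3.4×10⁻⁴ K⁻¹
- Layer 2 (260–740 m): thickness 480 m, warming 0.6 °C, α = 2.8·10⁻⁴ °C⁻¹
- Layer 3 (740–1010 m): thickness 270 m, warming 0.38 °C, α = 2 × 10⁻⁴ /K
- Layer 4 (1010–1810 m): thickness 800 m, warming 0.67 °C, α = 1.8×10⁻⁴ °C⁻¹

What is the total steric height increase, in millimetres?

0–260 m: 260 × 3.4×10⁻⁴ × 0.52 = 0.045968 m
Layer 2: 2.8×10⁻⁴ × 0.6 × 480 = 0.08064 m
Layer 3: 0.38 × 2×10⁻⁴ × 270 = 0.02052 m
1010–1810 m: 1.8×10⁻⁴ × 800 × 0.67 = 0.09648 m
Δh = 0.045968 + 0.08064 + 0.02052 + 0.09648 = 0.243608 m

244 mm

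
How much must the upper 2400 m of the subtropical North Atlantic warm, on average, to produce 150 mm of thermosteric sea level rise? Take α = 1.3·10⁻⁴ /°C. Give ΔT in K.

ΔT ≈ 0.481 K

ΔT = Δh/(αH) = 0.15 / (1.3×10⁻⁴ × 2400) ≈ 0.4808 K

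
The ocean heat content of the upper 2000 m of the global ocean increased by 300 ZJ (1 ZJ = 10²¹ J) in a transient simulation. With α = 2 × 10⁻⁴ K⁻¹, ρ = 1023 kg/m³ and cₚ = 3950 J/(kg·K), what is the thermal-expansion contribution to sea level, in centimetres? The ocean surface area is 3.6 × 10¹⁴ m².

Per unit area: Q = 300×10²¹ / (3.6×10¹⁴) ≈ 8.333×10⁸ J/m²
Δh = αQ/(ρcₚ) = 2×10⁻⁴ × 8.333×10⁸ / (1023 × 3950) ≈ 0.041244 m

Δh ≈ 4.12 cm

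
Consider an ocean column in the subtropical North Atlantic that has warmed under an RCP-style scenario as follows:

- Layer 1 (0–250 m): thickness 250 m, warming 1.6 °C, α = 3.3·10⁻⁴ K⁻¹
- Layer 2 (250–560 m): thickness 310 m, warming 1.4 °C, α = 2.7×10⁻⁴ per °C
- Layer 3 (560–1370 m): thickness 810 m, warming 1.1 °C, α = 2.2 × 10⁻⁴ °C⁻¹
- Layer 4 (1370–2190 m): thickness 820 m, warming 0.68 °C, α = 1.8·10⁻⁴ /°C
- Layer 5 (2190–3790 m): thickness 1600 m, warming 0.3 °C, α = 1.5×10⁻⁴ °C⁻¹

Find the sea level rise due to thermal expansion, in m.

1.6 × 250 × 3.3×10⁻⁴ = 0.13200 m
310 × 1.4 × 2.7×10⁻⁴ = 0.11718 m
560–1370 m: 810 × 2.2×10⁻⁴ × 1.1 = 0.19602 m
0.68 × 820 × 1.8×10⁻⁴ = 0.100368 m
Layer 5: 0.3 × 1600 × 1.5×10⁻⁴ = 0.07200 m
Δh = 0.13200 + 0.11718 + 0.19602 + 0.100368 + 0.07200 = 0.617568 m ≈ 0.62 m

0.62 m of thermosteric rise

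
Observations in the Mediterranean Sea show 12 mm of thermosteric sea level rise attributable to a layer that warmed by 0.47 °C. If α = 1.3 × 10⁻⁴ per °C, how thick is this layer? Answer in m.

H = Δh/(αΔT) = 0.012 / (1.3×10⁻⁴ × 0.47) ≈ 196.4 m

H ≈ 196 m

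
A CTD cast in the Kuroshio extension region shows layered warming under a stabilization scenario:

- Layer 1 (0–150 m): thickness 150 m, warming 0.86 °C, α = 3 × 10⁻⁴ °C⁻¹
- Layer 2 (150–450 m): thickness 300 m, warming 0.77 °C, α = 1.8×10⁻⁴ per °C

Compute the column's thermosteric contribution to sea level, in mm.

0–150 m: 150 × 0.86 × 3×10⁻⁴ = 0.03870 m
1.8×10⁻⁴ × 300 × 0.77 = 0.04158 m
Δh = 0.03870 + 0.04158 = 0.08028 m ≈ 80.3 mm

about 80.3 mm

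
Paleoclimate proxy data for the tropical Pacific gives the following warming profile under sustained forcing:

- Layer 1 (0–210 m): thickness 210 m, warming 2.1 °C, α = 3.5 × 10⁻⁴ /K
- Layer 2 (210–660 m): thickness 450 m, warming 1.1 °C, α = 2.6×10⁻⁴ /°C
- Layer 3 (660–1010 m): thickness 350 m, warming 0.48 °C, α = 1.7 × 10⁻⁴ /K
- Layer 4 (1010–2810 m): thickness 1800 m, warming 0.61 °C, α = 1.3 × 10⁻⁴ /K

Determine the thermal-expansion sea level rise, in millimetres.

0–210 m: 210 × 3.5×10⁻⁴ × 2.1 = 0.15435 m
450 × 2.6×10⁻⁴ × 1.1 = 0.12870 m
1.7×10⁻⁴ × 0.48 × 350 = 0.02856 m
1010–2810 m: 0.61 × 1.3×10⁻⁴ × 1800 = 0.14274 m
Δh = 0.15435 + 0.12870 + 0.02856 + 0.14274 = 0.45435 m ≈ 454 mm

454 mm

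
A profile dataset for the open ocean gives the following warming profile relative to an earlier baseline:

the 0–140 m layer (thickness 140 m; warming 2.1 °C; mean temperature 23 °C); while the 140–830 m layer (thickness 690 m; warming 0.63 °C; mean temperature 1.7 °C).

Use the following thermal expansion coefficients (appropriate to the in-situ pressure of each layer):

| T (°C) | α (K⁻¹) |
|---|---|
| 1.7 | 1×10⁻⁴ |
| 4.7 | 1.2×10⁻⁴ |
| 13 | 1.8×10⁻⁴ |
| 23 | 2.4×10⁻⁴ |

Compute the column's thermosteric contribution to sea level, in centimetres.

Layer 1 at 23 °C → α = 2.4×10⁻⁴ K⁻¹
Layer 2 at 1.7 °C → α = 1×10⁻⁴ K⁻¹
0–140 m: 140 × 2.4×10⁻⁴ × 2.1 = 0.07056 m
Layer 2: 690 × 1×10⁻⁴ × 0.63 = 0.04347 m
Δh = 0.07056 + 0.04347 = 0.11403 m ≈ 11 cm

Δh = 11 cm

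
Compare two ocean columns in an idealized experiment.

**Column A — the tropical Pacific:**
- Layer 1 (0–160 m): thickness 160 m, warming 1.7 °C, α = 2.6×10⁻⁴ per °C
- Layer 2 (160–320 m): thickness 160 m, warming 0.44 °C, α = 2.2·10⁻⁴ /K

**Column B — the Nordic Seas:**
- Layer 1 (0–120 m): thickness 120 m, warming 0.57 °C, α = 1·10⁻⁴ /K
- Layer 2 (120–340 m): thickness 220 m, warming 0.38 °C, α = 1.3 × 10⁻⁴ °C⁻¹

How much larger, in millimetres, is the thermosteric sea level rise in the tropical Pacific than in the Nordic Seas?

A 160 × 2.6×10⁻⁴ × 1.7 = 0.07072 m
A 160–320 m: 160 × 0.44 × 2.2×10⁻⁴ = 0.015488 m
A total: 0.086208 m
B 0.57 × 120 × 1×10⁻⁴ = 0.00684 m
B 120–340 m: 1.3×10⁻⁴ × 220 × 0.38 = 0.010868 m
B total: 0.017708 m
Difference: 0.086208 − 0.017708 = 0.06850 m

69 mm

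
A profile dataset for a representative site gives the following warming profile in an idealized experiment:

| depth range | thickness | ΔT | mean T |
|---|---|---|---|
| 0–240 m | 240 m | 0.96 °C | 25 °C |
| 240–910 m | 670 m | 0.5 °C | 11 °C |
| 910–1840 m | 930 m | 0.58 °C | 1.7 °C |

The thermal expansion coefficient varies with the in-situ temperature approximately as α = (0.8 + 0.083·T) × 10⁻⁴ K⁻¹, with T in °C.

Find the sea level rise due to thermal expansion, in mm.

174 mm

Layer 1: α = (0.8 + 0.083×25)×10⁻⁴ = 2.875×10⁻⁴ K⁻¹
Layer 2: α = (0.8 + 0.083×11)×10⁻⁴ = 1.713×10⁻⁴ K⁻¹
Layer 3: α = (0.8 + 0.083×1.7)×10⁻⁴ = 0.9411×10⁻⁴ K⁻¹
0–240 m: 2.875×10⁻⁴ × 240 × 0.96 = 0.06624 m
Layer 2: 1.713×10⁻⁴ × 670 × 0.5 = 0.0573855 m
Layer 3: 0.58 × 930 × 0.9411×10⁻⁴ = 0.050762934 m
Δh = 0.06624 + 0.0573855 + 0.050762934 = 0.174388434 m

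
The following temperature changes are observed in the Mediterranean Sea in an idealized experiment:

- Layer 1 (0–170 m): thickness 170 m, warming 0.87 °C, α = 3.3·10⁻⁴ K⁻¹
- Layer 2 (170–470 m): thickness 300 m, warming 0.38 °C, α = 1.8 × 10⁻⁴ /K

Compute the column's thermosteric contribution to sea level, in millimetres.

3.3×10⁻⁴ × 0.87 × 170 = 0.048807 m
Layer 2: 300 × 0.38 × 1.8×10⁻⁴ = 0.02052 m
Δh = 0.048807 + 0.02052 = 0.069327 m ≈ 69.3 mm

69.3 mm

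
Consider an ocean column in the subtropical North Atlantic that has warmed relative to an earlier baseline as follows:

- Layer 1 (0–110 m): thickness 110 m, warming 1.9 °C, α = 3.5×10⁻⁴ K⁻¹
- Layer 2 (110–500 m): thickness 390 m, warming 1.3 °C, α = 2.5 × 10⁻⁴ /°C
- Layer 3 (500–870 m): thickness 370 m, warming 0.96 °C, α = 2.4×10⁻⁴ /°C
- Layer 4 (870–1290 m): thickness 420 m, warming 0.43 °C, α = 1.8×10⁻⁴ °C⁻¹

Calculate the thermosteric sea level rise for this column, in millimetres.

0–110 m: 1.9 × 110 × 3.5×10⁻⁴ = 0.07315 m
110–500 m: 1.3 × 390 × 2.5×10⁻⁴ = 0.12675 m
370 × 2.4×10⁻⁴ × 0.96 = 0.085248 m
Layer 4: 420 × 1.8×10⁻⁴ × 0.43 = 0.032508 m
Δh = 0.07315 + 0.12675 + 0.085248 + 0.032508 = 0.317656 m ≈ 318 mm

318 mm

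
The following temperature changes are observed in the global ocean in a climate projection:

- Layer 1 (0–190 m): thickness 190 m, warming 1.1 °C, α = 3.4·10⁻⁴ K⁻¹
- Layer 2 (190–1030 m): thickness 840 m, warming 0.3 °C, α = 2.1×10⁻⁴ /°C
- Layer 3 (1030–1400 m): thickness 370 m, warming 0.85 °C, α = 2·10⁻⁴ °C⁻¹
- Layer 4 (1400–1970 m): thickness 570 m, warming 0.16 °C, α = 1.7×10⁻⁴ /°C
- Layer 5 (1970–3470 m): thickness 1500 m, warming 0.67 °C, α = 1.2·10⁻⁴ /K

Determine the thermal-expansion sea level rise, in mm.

3.4×10⁻⁴ × 1.1 × 190 = 0.07106 m
0.3 × 2.1×10⁻⁴ × 840 = 0.05292 m
1030–1400 m: 2×10⁻⁴ × 370 × 0.85 = 0.06290 m
1400–1970 m: 0.16 × 570 × 1.7×10⁻⁴ = 0.015504 m
Layer 5: 1500 × 1.2×10⁻⁴ × 0.67 = 0.12060 m
Δh = 0.07106 + 0.05292 + 0.06290 + 0.015504 + 0.12060 = 0.322984 m ≈ 323 mm

323 mm of thermosteric rise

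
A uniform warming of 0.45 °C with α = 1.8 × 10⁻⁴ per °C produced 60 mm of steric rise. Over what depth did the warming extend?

740 m

H = Δh/(αΔT) = 0.06 / (1.8×10⁻⁴ × 0.45) ≈ 740.7 m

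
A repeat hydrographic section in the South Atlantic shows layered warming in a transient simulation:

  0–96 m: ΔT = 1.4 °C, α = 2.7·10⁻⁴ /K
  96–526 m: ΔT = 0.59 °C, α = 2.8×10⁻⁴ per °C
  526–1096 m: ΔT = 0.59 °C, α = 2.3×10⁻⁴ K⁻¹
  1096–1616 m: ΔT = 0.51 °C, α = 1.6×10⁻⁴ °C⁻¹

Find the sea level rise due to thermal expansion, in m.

96 × 1.4 × 2.7×10⁻⁴ = 0.036288 m
Layer 2: 430 × 2.8×10⁻⁴ × 0.59 = 0.071036 m
Layer 3: 570 × 0.59 × 2.3×10⁻⁴ = 0.077349 m
520 × 0.51 × 1.6×10⁻⁴ = 0.042432 m
Δh = 0.036288 + 0.071036 + 0.077349 + 0.042432 = 0.227105 m ≈ 0.227 m

Δh = 0.227 m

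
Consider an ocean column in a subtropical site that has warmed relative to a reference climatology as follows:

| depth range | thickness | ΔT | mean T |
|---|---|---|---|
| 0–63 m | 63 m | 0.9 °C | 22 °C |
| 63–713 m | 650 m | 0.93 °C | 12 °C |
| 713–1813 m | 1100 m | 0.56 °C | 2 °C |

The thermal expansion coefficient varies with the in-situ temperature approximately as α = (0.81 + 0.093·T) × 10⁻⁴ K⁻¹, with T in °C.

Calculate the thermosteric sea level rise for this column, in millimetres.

194 mm

Layer 1: α = (0.81 + 0.093×22)×10⁻⁴ = 2.856×10⁻⁴ K⁻¹
Layer 2: α = (0.81 + 0.093×12)×10⁻⁴ = 1.926×10⁻⁴ K⁻¹
Layer 3: α = (0.81 + 0.093×2)×10⁻⁴ = 0.996×10⁻⁴ K⁻¹
0–63 m: 2.856×10⁻⁴ × 0.9 × 63 = 0.01619352 m
63–713 m: 1.926×10⁻⁴ × 650 × 0.93 = 0.1164267 m
713–1813 m: 0.56 × 0.996×10⁻⁴ × 1100 = 0.0613536 m
Δh = 0.01619352 + 0.1164267 + 0.0613536 = 0.19397382 m ≈ 194 mm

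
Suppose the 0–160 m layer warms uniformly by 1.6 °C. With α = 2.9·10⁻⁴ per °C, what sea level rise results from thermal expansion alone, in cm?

about 7.4 cm

Δh = αΔT·H = 2.9×10⁻⁴ × 1.6 × 160 = 0.07424 m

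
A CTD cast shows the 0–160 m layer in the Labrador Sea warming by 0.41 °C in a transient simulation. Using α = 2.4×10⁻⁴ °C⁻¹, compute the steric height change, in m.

Δh = αΔT·H = 2.4×10⁻⁴ × 0.41 × 160 = 0.015744 m

about 0.0157 m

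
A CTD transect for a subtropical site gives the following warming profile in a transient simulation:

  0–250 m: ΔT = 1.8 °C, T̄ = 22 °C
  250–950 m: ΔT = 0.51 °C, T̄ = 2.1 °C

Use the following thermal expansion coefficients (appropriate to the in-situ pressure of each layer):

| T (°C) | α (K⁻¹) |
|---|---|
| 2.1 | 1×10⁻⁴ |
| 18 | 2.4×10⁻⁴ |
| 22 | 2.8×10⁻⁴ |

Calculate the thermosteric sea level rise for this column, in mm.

Δh ≈ 162 mm

Layer 1 at 22 °C → α = 2.8×10⁻⁴ K⁻¹
Layer 2 at 2.1 °C → α = 1×10⁻⁴ K⁻¹
2.8×10⁻⁴ × 250 × 1.8 = 0.12600 m
250–950 m: 1×10⁻⁴ × 700 × 0.51 = 0.03570 m
Δh = 0.12600 + 0.03570 = 0.16170 m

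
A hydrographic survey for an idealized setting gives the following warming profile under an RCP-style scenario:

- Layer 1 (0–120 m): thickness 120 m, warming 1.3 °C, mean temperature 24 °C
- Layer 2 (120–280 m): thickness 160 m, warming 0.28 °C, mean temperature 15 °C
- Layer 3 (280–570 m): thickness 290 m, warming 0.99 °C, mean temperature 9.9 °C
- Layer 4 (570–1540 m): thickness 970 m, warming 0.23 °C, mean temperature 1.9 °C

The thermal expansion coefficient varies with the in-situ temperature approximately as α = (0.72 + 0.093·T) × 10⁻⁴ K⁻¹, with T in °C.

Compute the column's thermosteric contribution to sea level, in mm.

about 123 mm

Layer 1: α = (0.72 + 0.093×24)×10⁻⁴ = 2.952×10⁻⁴ K⁻¹
Layer 2: α = (0.72 + 0.093×15)×10⁻⁴ = 2.115×10⁻⁴ K⁻¹
Layer 3: α = (0.72 + 0.093×9.9)×10⁻⁴ = 1.6407×10⁻⁴ K⁻¹
Layer 4: α = (0.72 + 0.093×1.9)×10⁻⁴ = 0.8967×10⁻⁴ K⁻¹
Layer 1: 120 × 1.3 × 2.952×10⁻⁴ = 0.0460512 m
Layer 2: 160 × 2.115×10⁻⁴ × 0.28 = 0.0094752 m
Layer 3: 290 × 1.6407×10⁻⁴ × 0.99 = 0.047104497 m
Layer 4: 0.8967×10⁻⁴ × 0.23 × 970 = 0.020005377 m
Δh = 0.0460512 + 0.0094752 + 0.047104497 + 0.020005377 = 0.122636274 m ≈ 123 mm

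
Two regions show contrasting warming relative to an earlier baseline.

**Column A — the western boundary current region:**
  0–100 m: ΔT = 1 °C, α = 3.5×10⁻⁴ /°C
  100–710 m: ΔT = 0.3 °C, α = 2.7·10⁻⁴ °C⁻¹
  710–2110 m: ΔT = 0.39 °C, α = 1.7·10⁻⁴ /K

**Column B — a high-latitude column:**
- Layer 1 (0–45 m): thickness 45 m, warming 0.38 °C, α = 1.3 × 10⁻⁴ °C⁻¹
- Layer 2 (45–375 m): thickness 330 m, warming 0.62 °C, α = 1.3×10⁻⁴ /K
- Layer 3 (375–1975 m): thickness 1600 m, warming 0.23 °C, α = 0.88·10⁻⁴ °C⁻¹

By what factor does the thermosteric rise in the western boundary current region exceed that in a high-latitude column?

A 0–100 m: 100 × 3.5×10⁻⁴ × 1 = 0.03500 m
A 100–710 m: 2.7×10⁻⁴ × 610 × 0.3 = 0.04941 m
A 710–2110 m: 1400 × 0.39 × 1.7×10⁻⁴ = 0.09282 m
A total: 0.17723 m
B Layer 1: 45 × 0.38 × 1.3×10⁻⁴ = 0.002223 m
B 330 × 0.62 × 1.3×10⁻⁴ = 0.026598 m
B 0.88×10⁻⁴ × 1600 × 0.23 = 0.032384 m
B total: 0.061205 m
Ratio: 0.17723 / 0.061205 ≈ 2.896

2.9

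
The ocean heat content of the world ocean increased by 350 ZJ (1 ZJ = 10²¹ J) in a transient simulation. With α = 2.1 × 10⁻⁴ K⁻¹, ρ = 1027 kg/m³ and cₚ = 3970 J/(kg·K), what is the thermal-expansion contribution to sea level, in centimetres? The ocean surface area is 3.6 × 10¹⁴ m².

Per unit area: Q = 350×10²¹ / (3.6×10¹⁴) ≈ 9.722×10⁸ J/m²
Δh = αQ/(ρcₚ) = 2.1×10⁻⁴ × 9.722×10⁸ / (1027 × 3970) ≈ 0.050074 m

5.01 cm of thermosteric rise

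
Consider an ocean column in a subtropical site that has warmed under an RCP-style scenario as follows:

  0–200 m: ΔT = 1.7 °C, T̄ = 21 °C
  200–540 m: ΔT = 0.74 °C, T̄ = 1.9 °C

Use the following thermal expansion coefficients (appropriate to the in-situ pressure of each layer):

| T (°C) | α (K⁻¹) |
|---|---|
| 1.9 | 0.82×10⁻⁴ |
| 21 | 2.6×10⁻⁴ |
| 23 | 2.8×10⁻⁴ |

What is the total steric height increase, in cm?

Layer 1 at 21 °C → α = 2.6×10⁻⁴ K⁻¹
Layer 2 at 1.9 °C → α = 0.82×10⁻⁴ K⁻¹
2.6×10⁻⁴ × 200 × 1.7 = 0.08840 m
200–540 m: 340 × 0.82×10⁻⁴ × 0.74 = 0.0206312 m
Δh = 0.08840 + 0.0206312 = 0.1090312 m

Δh = 10.9 cm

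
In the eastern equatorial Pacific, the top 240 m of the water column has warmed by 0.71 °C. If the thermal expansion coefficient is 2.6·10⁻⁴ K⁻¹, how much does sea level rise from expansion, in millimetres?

about 44.3 mm

Δh = αΔT·H = 2.6×10⁻⁴ × 0.71 × 240 = 0.044304 m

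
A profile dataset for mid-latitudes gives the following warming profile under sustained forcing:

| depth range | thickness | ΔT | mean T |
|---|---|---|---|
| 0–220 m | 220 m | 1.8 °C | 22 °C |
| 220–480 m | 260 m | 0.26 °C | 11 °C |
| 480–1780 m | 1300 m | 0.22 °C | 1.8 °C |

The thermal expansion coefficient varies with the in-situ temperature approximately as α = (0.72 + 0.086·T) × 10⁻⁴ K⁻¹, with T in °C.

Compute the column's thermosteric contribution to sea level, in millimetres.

Layer 1: α = (0.72 + 0.086×22)×10⁻⁴ = 2.612×10⁻⁴ K⁻¹
Layer 2: α = (0.72 + 0.086×11)×10⁻⁴ = 1.666×10⁻⁴ K⁻¹
Layer 3: α = (0.72 + 0.086×1.8)×10⁻⁴ = 0.8748×10⁻⁴ K⁻¹
Layer 1: 2.612×10⁻⁴ × 220 × 1.8 = 0.1034352 m
0.26 × 1.666×10⁻⁴ × 260 = 0.01126216 m
Layer 3: 0.22 × 0.8748×10⁻⁴ × 1300 = 0.02501928 m
Δh = 0.1034352 + 0.01126216 + 0.02501928 = 0.13971664 m ≈ 140 mm

about 140 mm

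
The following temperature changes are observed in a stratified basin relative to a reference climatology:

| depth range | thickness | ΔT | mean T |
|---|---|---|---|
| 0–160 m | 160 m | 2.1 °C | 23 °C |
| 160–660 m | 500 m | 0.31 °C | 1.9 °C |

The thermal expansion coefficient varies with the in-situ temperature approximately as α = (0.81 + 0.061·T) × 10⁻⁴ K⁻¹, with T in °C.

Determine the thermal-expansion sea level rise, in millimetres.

Layer 1: α = (0.81 + 0.061×23)×10⁻⁴ = 2.213×10⁻⁴ K⁻¹
Layer 2: α = (0.81 + 0.061×1.9)×10⁻⁴ = 0.9259×10⁻⁴ K⁻¹
Layer 1: 2.213×10⁻⁴ × 2.1 × 160 = 0.0743568 m
160–660 m: 0.31 × 500 × 0.9259×10⁻⁴ = 0.01435145 m
Δh = 0.0743568 + 0.01435145 = 0.08870825 m

Δh ≈ 88.7 mm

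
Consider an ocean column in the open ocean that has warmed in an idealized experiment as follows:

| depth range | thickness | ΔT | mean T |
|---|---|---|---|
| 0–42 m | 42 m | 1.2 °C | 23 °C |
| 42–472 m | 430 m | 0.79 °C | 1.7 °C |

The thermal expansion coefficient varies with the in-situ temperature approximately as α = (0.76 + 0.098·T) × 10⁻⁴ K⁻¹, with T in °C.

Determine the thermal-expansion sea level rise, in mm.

Layer 1: α = (0.76 + 0.098×23)×10⁻⁴ = 3.014×10⁻⁴ K⁻¹
Layer 2: α = (0.76 + 0.098×1.7)×10⁻⁴ = 0.9266×10⁻⁴ K⁻¹
0–42 m: 3.014×10⁻⁴ × 1.2 × 42 = 0.01519056 m
42–472 m: 430 × 0.9266×10⁻⁴ × 0.79 = 0.031476602 m
Δh = 0.01519056 + 0.031476602 = 0.046667162 m

Δh ≈ 47 mm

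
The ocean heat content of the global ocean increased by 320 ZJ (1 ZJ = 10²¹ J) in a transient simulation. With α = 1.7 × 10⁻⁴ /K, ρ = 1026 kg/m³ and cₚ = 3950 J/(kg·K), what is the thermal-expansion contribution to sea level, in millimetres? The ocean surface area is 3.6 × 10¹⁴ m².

Per unit area: Q = 320×10²¹ / (3.6×10¹⁴) ≈ 8.889×10⁸ J/m²
Δh = αQ/(ρcₚ) = 1.7×10⁻⁴ × 8.889×10⁸ / (1026 × 3950) ≈ 0.037287 m

Δh ≈ 37.3 mm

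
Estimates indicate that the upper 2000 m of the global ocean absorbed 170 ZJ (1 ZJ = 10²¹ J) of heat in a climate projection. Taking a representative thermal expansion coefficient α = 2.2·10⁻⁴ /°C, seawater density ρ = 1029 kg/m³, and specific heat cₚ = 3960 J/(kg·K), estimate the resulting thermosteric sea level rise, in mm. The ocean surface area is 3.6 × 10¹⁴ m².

Per unit area: Q = 170×10²¹ / (3.6×10¹⁴) ≈ 4.722×10⁸ J/m²
Δh = αQ/(ρcₚ) = 2.2×10⁻⁴ × 4.722×10⁸ / (1029 × 3960) ≈ 0.025494 m

Δh = 25 mm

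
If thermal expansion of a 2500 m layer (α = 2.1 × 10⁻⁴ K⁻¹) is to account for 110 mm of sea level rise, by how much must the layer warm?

0.210 K

ΔT = Δh/(αH) = 0.11 / (2.1×10⁻⁴ × 2500) ≈ 0.2095 K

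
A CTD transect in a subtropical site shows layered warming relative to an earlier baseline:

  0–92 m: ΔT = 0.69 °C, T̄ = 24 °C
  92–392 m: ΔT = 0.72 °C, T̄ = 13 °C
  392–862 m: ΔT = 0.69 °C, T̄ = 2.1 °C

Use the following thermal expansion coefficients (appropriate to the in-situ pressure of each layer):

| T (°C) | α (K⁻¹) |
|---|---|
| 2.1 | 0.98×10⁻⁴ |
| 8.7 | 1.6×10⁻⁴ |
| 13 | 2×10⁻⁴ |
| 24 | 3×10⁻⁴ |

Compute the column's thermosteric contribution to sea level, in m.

Layer 1 at 24 °C → α = 3×10⁻⁴ K⁻¹
Layer 2 at 13 °C → α = 2×10⁻⁴ K⁻¹
Layer 3 at 2.1 °C → α = 0.98×10⁻⁴ K⁻¹
Layer 1: 0.69 × 92 × 3×10⁻⁴ = 0.019044 m
Layer 2: 0.72 × 2×10⁻⁴ × 300 = 0.04320 m
Layer 3: 0.69 × 0.98×10⁻⁴ × 470 = 0.0317814 m
Δh = 0.019044 + 0.04320 + 0.0317814 = 0.0940254 m

0.094 m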